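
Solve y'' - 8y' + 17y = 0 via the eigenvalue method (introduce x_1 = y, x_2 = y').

Let x_1 = y, x_2 = y'. Then x_1' = x_2 and x_2' = -17x_1 + 8x_2.
A = [[0,1],[-17,8]]; det(A-λI) = λ^2 - 8λ + 17.
Eigenvalues λ = 4 ± i.

y(t) = C_1e^(4t)cos(t) + C_2e^(4t)sin(t)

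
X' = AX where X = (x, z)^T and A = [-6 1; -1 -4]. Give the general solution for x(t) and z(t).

x(t) = C_1e^(-5t) + C_2te^(-5t) - 2C_2e^(-5t), z(t) = C_1e^(-5t) + C_2te^(-5t) - C_2e^(-5t)

Coefficient matrix A = [[-6, 1], [-1, -4]].
Characteristic polynomial det(A - λI) = λ^2 + 10λ + 25 = 0.
Single eigenvalue λ = -5 with algebraic multiplicity 2.
Eigenvector v = (1,1); generalized eigenvector w with (A-λI)w=v is (-2,-1).
General solution: e^(-5t)[C_1·v + C_2·(t·v + w)].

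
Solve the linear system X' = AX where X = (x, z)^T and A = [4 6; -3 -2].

x(t) = -C_1e^(t)sin(3t) + C_1e^(t)cos(3t) + C_2e^(t)sin(3t) + C_2e^(t)cos(3t), z(t) = -C_1e^(t)cos(3t) - C_2e^(t)sin(3t)

Coefficient matrix A = [[4, 6], [-3, -2]].
Characteristic polynomial det(A - λI) = λ^2 - 2λ + 10 = 0.
Eigenvalues λ = 1 ± 3i (complex conjugate pair).
For λ=1+3i: an eigenvector is (1,-1) - i(-1,0) = (1 + i, -1).
A real fundamental pair from Re and Im of e^((1+3i)t)v: X_1 = e^(t)(cos(3t)·(1,-1) + sin(3t)·(-1,0)), X_2 = e^(t)(sin(3t)·(1,-1) - cos(3t)·(-1,0)).
General solution: C_1X_1 + C_2X_2.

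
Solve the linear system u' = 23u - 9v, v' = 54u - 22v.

Coefficient matrix A = [[23, -9], [54, -22]].
Characteristic polynomial det(A - λI) = λ^2 - λ - 20 = 0.
Eigenvalues λ = 5, -4.
For λ=5: (A-λI) row 1 is [18, -9], so an eigenvector is (-1, -2).
For λ=-4: (A-λI) row 1 is [27, -9], so an eigenvector is (1, 3).
General solution: C_1e^(5t)(-1,-2) + C_2e^(-4t)(1,3).

u(t) = -C_1e^(5t) + C_2e^(-4t), v(t) = -2C_1e^(5t) + 3C_2e^(-4t)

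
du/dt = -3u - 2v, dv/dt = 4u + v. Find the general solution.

u(t) = C_1e^(-t)cos(2t) + C_2e^(-t)sin(2t), v(t) = C_1e^(-t)sin(2t) - C_1e^(-t)cos(2t) - C_2e^(-t)sin(2t) - C_2e^(-t)cos(2t)

Coefficient matrix A = [[-3, -2], [4, 1]].
Characteristic polynomial det(A - λI) = λ^2 + 2λ + 5 = 0.
Eigenvalues λ = -1 ± 2i (complex conjugate pair).
For λ=-1+2i: an eigenvector is (1,-1) - i(0,1) = (1, -1 - i).
A real fundamental pair from Re and Im of e^((-1+2i)t)v: X_1 = e^(-t)(cos(2t)·(1,-1) + sin(2t)·(0,1)), X_2 = e^(-t)(sin(2t)·(1,-1) - cos(2t)·(0,1)).
General solution: C_1X_1 + C_2X_2.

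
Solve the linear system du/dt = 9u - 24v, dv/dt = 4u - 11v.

Coefficient matrix A = [[9, -24], [4, -11]].
Characteristic polynomial det(A - λI) = λ^2 + 2λ - 3 = 0.
Eigenvalues λ = -3, 1.
For λ=-3: (A-λI) row 1 is [12, -24], so an eigenvector is (-2, -1).
For λ=1: (A-λI) row 1 is [8, -24], so an eigenvector is (3, 1).
General solution: K_1e^(-3t)(-2,-1) + K_2e^(t)(3,1).

u(t) = -2K_1e^(-3t) + 3K_2e^(t), v(t) = -K_1e^(-3t) + K_2e^(t)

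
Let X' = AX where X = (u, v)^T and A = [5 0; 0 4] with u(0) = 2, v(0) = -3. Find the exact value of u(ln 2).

64

A = [[5,0],[0,4]]; eigenvalues λ = 4, 5.
Eigenvectors: (0,-1) for λ=4, (1,0) for λ=5.
From the initial condition, c_1 = 3, c_2 = 2.
u(ln 2) = (3)(2^4)(0) + (2)(2^5)(1) = 64.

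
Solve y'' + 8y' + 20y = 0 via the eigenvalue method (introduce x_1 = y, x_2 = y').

y(t) = C_1e^(-4t)cos(2t) + C_2e^(-4t)sin(2t)

Let x_1 = y, x_2 = y'. Then x_1' = x_2 and x_2' = -20x_1 - 8x_2.
A = [[0,1],[-20,-8]]; det(A-λI) = λ^2 + 8λ + 20.
Eigenvalues λ = -4 ± 2i.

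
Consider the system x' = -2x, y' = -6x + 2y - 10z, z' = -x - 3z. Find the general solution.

x(t) = -K_1e^(-2t), y(t) = K_1e^(-2t) + K_2e^(2t) + 2K_3e^(-3t), z(t) = K_1e^(-2t) + K_3e^(-3t)

Coefficient matrix A = [[-2, 0, 0], [-6, 2, -10], [-1, 0, -3]].
det(A - λI) = 0 gives eigenvalues λ = -2, 2, -3.
For λ=-2: eigenvector (-1,1,1).
For λ=2: eigenvector (0,1,0).
For λ=-3: eigenvector (0,2,1).
General solution: K_1e^(-2t)(-1,1,1) + K_2e^(2t)(0,1,0) + K_3e^(-3t)(0,2,1).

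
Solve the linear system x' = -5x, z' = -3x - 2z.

x(t) = C_1e^(-5t), z(t) = C_1e^(-5t) - C_2e^(-2t)

Coefficient matrix A = [[-5, 0], [-3, -2]].
Characteristic polynomial det(A - λI) = λ^2 + 7λ + 10 = 0.
Eigenvalues λ = -5, -2.
For λ=-5: (A-λI) row 2 is [-3, 3], so an eigenvector is (1, 1).
For λ=-2: (A-λI) row 1 is [-3, 0], so an eigenvector is (0, -1).
General solution: C_1e^(-5t)(1,1) + C_2e^(-2t)(0,-1).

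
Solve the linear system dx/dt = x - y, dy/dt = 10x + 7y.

x(t) = -C_1e^(4t)sin(t) + C_2e^(4t)cos(t), y(t) = 3C_1e^(4t)sin(t) + C_1e^(4t)cos(t) + C_2e^(4t)sin(t) - 3C_2e^(4t)cos(t)

Coefficient matrix A = [[1, -1], [10, 7]].
Characteristic polynomial det(A - λI) = λ^2 - 8λ + 17 = 0.
Eigenvalues λ = 4 ± i (complex conjugate pair).
For λ=4+i: an eigenvector is (0,1) - i(-1,3) = (0 + i, 1 - 3i).
A real fundamental pair from Re and Im of e^((4+i)t)v: X_1 = e^(4t)(cos(t)·(0,1) + sin(t)·(-1,3)), X_2 = e^(4t)(sin(t)·(0,1) - cos(t)·(-1,3)).
General solution: C_1X_1 + C_2X_2.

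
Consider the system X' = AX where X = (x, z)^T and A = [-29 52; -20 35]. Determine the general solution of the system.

x(t) = -3C_1e^(3t)sin(4t) + 2C_1e^(3t)cos(4t) + 2C_2e^(3t)sin(4t) + 3C_2e^(3t)cos(4t), z(t) = -2C_1e^(3t)sin(4t) + C_1e^(3t)cos(4t) + C_2e^(3t)sin(4t) + 2C_2e^(3t)cos(4t)

Coefficient matrix A = [[-29, 52], [-20, 35]].
Characteristic polynomial det(A - λI) = λ^2 - 6λ + 25 = 0.
Eigenvalues λ = 3 ± 4i (complex conjugate pair).
For λ=3+4i: an eigenvector is (2,1) - i(-3,-2) = (2 + 3i, 1 + 2i).
A real fundamental pair from Re and Im of e^((3+4i)t)v: X_1 = e^(3t)(cos(4t)·(2,1) + sin(4t)·(-3,-2)), X_2 = e^(3t)(sin(4t)·(2,1) - cos(4t)·(-3,-2)).
General solution: C_1X_1 + C_2X_2.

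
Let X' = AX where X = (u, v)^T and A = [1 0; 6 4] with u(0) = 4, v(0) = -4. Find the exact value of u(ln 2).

A = [[1,0],[6,4]]; eigenvalues λ = 4, 1.
Eigenvectors: (0,-1) for λ=4, (-1,2) for λ=1.
From the initial condition, c_1 = -4, c_2 = -4.
u(ln 2) = (-4)(2^4)(0) + (-4)(2^1)(-1) = 8.

8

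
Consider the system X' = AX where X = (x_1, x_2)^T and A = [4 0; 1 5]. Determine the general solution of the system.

x_1(t) = C_2e^(4t), x_2(t) = -C_1e^(5t) - C_2e^(4t)

Coefficient matrix A = [[4, 0], [1, 5]].
Characteristic polynomial det(A - λI) = λ^2 - 9λ + 20 = 0.
Eigenvalues λ = 5, 4.
For λ=5: (A-λI) row 1 is [-1, 0], so an eigenvector is (0, -1).
For λ=4: (A-λI) row 2 is [1, 1], so an eigenvector is (1, -1).
General solution: C_1e^(5t)(0,-1) + C_2e^(4t)(1,-1).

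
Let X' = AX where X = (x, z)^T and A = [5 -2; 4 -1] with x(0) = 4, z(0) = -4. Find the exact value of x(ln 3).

300

A = [[5,-2],[4,-1]]; eigenvalues λ = 3, 1.
Eigenvectors: (1,1) for λ=3, (1,2) for λ=1.
From the initial condition, c_1 = 12, c_2 = -8.
x(ln 3) = (12)(3^3)(1) + (-8)(3^1)(1) = 300.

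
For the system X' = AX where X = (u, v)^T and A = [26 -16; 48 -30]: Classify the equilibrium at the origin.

A = [[26,-16],[48,-30]]; det(A-λI) = λ^2 + 4λ - 12.
λ = -6, 2: opposite signs.

saddle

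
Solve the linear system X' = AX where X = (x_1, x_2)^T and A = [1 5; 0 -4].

Coefficient matrix A = [[1, 5], [0, -4]].
Characteristic polynomial det(A - λI) = λ^2 + 3λ - 4 = 0.
Eigenvalues λ = 1, -4.
For λ=1: (A-λI) row 1 is [0, 5], so an eigenvector is (1, 0).
For λ=-4: (A-λI) row 1 is [5, 5], so an eigenvector is (1, -1).
General solution: C_1e^(t)(1,0) + C_2e^(-4t)(1,-1).

x_1(t) = C_1e^(t) + C_2e^(-4t), x_2(t) = -C_2e^(-4t)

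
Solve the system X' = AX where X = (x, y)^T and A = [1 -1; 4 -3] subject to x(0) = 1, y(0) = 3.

Coefficient matrix A = [[1, -1], [4, -3]].
Characteristic polynomial det(A - λI) = λ^2 + 2λ + 1 = 0.
Single eigenvalue λ = -1 with algebraic multiplicity 2.
Eigenvector v = (1,2); generalized eigenvector w with (A-λI)w=v is (2,3).
General solution: e^(-t)[c_1·v + c_2·(t·v + w)].
Applying x(0)=1, y(0)=3 gives c_1=3, c_2=-1.

x(t) = -te^(-t) + e^(-t), y(t) = -2te^(-t) + 3e^(-t)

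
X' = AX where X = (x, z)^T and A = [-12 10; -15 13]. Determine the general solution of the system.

Coefficient matrix A = [[-12, 10], [-15, 13]].
Characteristic polynomial det(A - λI) = λ^2 - λ - 6 = 0.
Eigenvalues λ = 3, -2.
For λ=3: (A-λI) row 1 is [-15, 10], so an eigenvector is (-2, -3).
For λ=-2: (A-λI) row 1 is [-10, 10], so an eigenvector is (1, 1).
General solution: C_1e^(3t)(-2,-3) + C_2e^(-2t)(1,1).

x(t) = -2C_1e^(3t) + C_2e^(-2t), z(t) = -3C_1e^(3t) + C_2e^(-2t)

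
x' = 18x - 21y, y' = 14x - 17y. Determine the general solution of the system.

Coefficient matrix A = [[18, -21], [14, -17]].
Characteristic polynomial det(A - λI) = λ^2 - λ - 12 = 0.
Eigenvalues λ = 4, -3.
For λ=4: (A-λI) row 1 is [14, -21], so an eigenvector is (3, 2).
For λ=-3: (A-λI) row 1 is [21, -21], so an eigenvector is (-1, -1).
General solution: C_1e^(4t)(3,2) + C_2e^(-3t)(-1,-1).

x(t) = 3C_1e^(4t) - C_2e^(-3t), y(t) = 2C_1e^(4t) - C_2e^(-3t)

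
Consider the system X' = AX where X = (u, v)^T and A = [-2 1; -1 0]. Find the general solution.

Coefficient matrix A = [[-2, 1], [-1, 0]].
Characteristic polynomial det(A - λI) = λ^2 + 2λ + 1 = 0.
Single eigenvalue λ = -1 with algebraic multiplicity 2.
Eigenvector v = (1,1); generalized eigenvector w with (A-λI)w=v is (1,2).
General solution: e^(-t)[K_1·v + K_2·(t·v + w)].

u(t) = K_1e^(-t) + K_2te^(-t) + K_2e^(-t), v(t) = K_1e^(-t) + K_2te^(-t) + 2K_2e^(-t)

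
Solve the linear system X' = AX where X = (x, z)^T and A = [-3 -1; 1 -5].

Coefficient matrix A = [[-3, -1], [1, -5]].
Characteristic polynomial det(A - λI) = λ^2 + 8λ + 16 = 0.
Single eigenvalue λ = -4 with algebraic multiplicity 2.
Eigenvector v = (-1,-1); generalized eigenvector w with (A-λI)w=v is (-3,-2).
General solution: e^(-4t)[K_1·v + K_2·(t·v + w)].

x(t) = -K_1e^(-4t) - K_2te^(-4t) - 3K_2e^(-4t), z(t) = -K_1e^(-4t) - K_2te^(-4t) - 2K_2e^(-4t)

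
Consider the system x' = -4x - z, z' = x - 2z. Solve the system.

x(t) = -C_1e^(-3t) - C_2te^(-3t) + C_2e^(-3t), z(t) = C_1e^(-3t) + C_2te^(-3t)

Coefficient matrix A = [[-4, -1], [1, -2]].
Characteristic polynomial det(A - λI) = λ^2 + 6λ + 9 = 0.
Single eigenvalue λ = -3 with algebraic multiplicity 2.
Eigenvector v = (-1,1); generalized eigenvector w with (A-λI)w=v is (1,0).
General solution: e^(-3t)[C_1·v + C_2·(t·v + w)].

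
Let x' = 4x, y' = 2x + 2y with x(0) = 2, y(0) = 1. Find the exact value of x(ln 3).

162

A = [[4,0],[2,2]]; eigenvalues λ = 2, 4.
Eigenvectors: (0,1) for λ=2, (-1,-1) for λ=4.
From the initial condition, c_1 = -1, c_2 = -2.
x(ln 3) = (-1)(3^2)(0) + (-2)(3^4)(-1) = 162.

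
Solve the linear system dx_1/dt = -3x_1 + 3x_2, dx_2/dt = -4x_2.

Coefficient matrix A = [[-3, 3], [0, -4]].
Characteristic polynomial det(A - λI) = λ^2 + 7λ + 12 = 0.
Eigenvalues λ = -4, -3.
For λ=-4: (A-λI) row 1 is [1, 3], so an eigenvector is (3, -1).
For λ=-3: (A-λI) row 1 is [0, 3], so an eigenvector is (-1, 0).
General solution: K_1e^(-4t)(3,-1) + K_2e^(-3t)(-1,0).

x_1(t) = 3K_1e^(-4t) - K_2e^(-3t), x_2(t) = -K_1e^(-4t)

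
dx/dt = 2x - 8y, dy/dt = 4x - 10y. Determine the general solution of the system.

x(t) = -2c_1e^(-2t) - c_2e^(-6t), y(t) = -c_1e^(-2t) - c_2e^(-6t)

Coefficient matrix A = [[2, -8], [4, -10]].
Characteristic polynomial det(A - λI) = λ^2 + 8λ + 12 = 0.
Eigenvalues λ = -2, -6.
For λ=-2: (A-λI) row 1 is [4, -8], so an eigenvector is (-2, -1).
For λ=-6: (A-λI) row 1 is [8, -8], so an eigenvector is (-1, -1).
General solution: c_1e^(-2t)(-2,-1) + c_2e^(-6t)(-1,-1).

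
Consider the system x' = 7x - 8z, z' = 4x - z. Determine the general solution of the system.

x(t) = -K_1e^(3t)sin(4t) + K_1e^(3t)cos(4t) + K_2e^(3t)sin(4t) + K_2e^(3t)cos(4t), z(t) = K_1e^(3t)cos(4t) + K_2e^(3t)sin(4t)

Coefficient matrix A = [[7, -8], [4, -1]].
Characteristic polynomial det(A - λI) = λ^2 - 6λ + 25 = 0.
Eigenvalues λ = 3 ± 4i (complex conjugate pair).
For λ=3+4i: an eigenvector is (1,1) - i(-1,0) = (1 + i, 1).
A real fundamental pair from Re and Im of e^((3+4i)t)v: X_1 = e^(3t)(cos(4t)·(1,1) + sin(4t)·(-1,0)), X_2 = e^(3t)(sin(4t)·(1,1) - cos(4t)·(-1,0)).
General solution: K_1X_1 + K_2X_2.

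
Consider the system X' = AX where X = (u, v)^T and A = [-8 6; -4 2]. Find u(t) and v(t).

Coefficient matrix A = [[-8, 6], [-4, 2]].
Characteristic polynomial det(A - λI) = λ^2 + 6λ + 8 = 0.
Eigenvalues λ = -2, -4.
For λ=-2: (A-λI) row 1 is [-6, 6], so an eigenvector is (-1, -1).
For λ=-4: (A-λI) row 1 is [-4, 6], so an eigenvector is (-3, -2).
General solution: C_1e^(-2t)(-1,-1) + C_2e^(-4t)(-3,-2).

u(t) = -C_1e^(-2t) - 3C_2e^(-4t), v(t) = -C_1e^(-2t) - 2C_2e^(-4t)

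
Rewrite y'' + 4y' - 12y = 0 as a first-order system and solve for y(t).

Let x_1 = y, x_2 = y'. Then x_1' = x_2 and x_2' = 12x_1 - 4x_2.
A = [[0,1],[12,-4]]; det(A-λI) = λ^2 + 4λ - 12.
Eigenvalues λ = -6, 2 with eigenvectors (1,-6), (1,2).

y(t) = C_1e^(-6t) + C_2e^(2t)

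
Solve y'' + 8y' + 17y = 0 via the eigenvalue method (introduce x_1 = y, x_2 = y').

y(t) = c_1e^(-4t)cos(t) + c_2e^(-4t)sin(t)

Let x_1 = y, x_2 = y'. Then x_1' = x_2 and x_2' = -17x_1 - 8x_2.
A = [[0,1],[-17,-8]]; det(A-λI) = λ^2 + 8λ + 17.
Eigenvalues λ = -4 ± i.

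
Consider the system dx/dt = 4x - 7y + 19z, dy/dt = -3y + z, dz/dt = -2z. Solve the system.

x(t) = c_1e^(4t) - 2c_2e^(-2t) - c_3e^(-3t), y(t) = c_2e^(-2t) - c_3e^(-3t), z(t) = c_2e^(-2t)

Coefficient matrix A = [[4, -7, 19], [0, -3, 1], [0, 0, -2]].
det(A - λI) = 0 gives eigenvalues λ = 4, -2, -3.
For λ=4: eigenvector (1,0,0).
For λ=-2: eigenvector (-2,1,1).
For λ=-3: eigenvector (-1,-1,0).
General solution: c_1e^(4t)(1,0,0) + c_2e^(-2t)(-2,1,1) + c_3e^(-3t)(-1,-1,0).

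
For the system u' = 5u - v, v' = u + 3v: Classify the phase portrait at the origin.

A = [[5,-1],[1,3]]; det(A-λI) = λ^2 - 8λ + 16.
repeated λ = 4 with a single eigenvector.

unstable improper node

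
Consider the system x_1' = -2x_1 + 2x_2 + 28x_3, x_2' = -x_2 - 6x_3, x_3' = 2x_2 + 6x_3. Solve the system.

x_1(t) = c_1e^(-2t) + 10c_2e^(3t) + 6c_3e^(2t), x_2(t) = -3c_2e^(3t) - 2c_3e^(2t), x_3(t) = 2c_2e^(3t) + c_3e^(2t)

Coefficient matrix A = [[-2, 2, 28], [0, -1, -6], [0, 2, 6]].
det(A - λI) = 0 gives eigenvalues λ = -2, 3, 2.
For λ=-2: eigenvector (1,0,0).
For λ=3: eigenvector (10,-3,2).
For λ=2: eigenvector (6,-2,1).
General solution: c_1e^(-2t)(1,0,0) + c_2e^(3t)(10,-3,2) + c_3e^(2t)(6,-2,1).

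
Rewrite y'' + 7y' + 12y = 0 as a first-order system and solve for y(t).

y(t) = c_1e^(-4t) + c_2e^(-3t)

Let x_1 = y, x_2 = y'. Then x_1' = x_2 and x_2' = -12x_1 - 7x_2.
A = [[0,1],[-12,-7]]; det(A-λI) = λ^2 + 7λ + 12.
Eigenvalues λ = -4, -3 with eigenvectors (1,-4), (1,-3).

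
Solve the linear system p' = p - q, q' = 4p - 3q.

Coefficient matrix A = [[1, -1], [4, -3]].
Characteristic polynomial det(A - λI) = λ^2 + 2λ + 1 = 0.
Single eigenvalue λ = -1 with algebraic multiplicity 2.
Eigenvector v = (-1,-2); generalized eigenvector w with (A-λI)w=v is (-1,-1).
General solution: e^(-t)[c_1·v + c_2·(t·v + w)].

p(t) = -c_1e^(-t) - c_2te^(-t) - c_2e^(-t), q(t) = -2c_1e^(-t) - 2c_2te^(-t) - c_2e^(-t)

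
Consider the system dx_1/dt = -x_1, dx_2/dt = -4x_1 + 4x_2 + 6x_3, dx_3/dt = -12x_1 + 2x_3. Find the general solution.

Coefficient matrix A = [[-1, 0, 0], [-4, 4, 6], [-12, 0, 2]].
det(A - λI) = 0 gives eigenvalues λ = -1, 2, 4.
For λ=-1: eigenvector (1,-4,4).
For λ=2: eigenvector (0,-3,1).
For λ=4: eigenvector (0,1,0).
General solution: C_1e^(-t)(1,-4,4) + C_2e^(2t)(0,-3,1) + C_3e^(4t)(0,1,0).

x_1(t) = C_1e^(-t), x_2(t) = -4C_1e^(-t) - 3C_2e^(2t) + C_3e^(4t), x_3(t) = 4C_1e^(-t) + C_2e^(2t)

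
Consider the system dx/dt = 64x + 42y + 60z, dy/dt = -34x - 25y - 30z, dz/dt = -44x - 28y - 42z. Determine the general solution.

x(t) = -3c_1e^(-4t) - 6c_2e^(3t) - 4c_3e^(-2t), y(t) = 2c_1e^(-4t) + 3c_2e^(3t) + 2c_3e^(-2t), z(t) = 2c_1e^(-4t) + 4c_2e^(3t) + 3c_3e^(-2t)

Coefficient matrix A = [[64, 42, 60], [-34, -25, -30], [-44, -28, -42]].
det(A - λI) = 0 gives eigenvalues λ = -4, 3, -2.
For λ=-4: eigenvector (-3,2,2).
For λ=3: eigenvector (-6,3,4).
For λ=-2: eigenvector (-4,2,3).
General solution: c_1e^(-4t)(-3,2,2) + c_2e^(3t)(-6,3,4) + c_3e^(-2t)(-4,2,3).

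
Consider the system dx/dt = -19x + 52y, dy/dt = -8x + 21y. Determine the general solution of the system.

Coefficient matrix A = [[-19, 52], [-8, 21]].
Characteristic polynomial det(A - λI) = λ^2 - 2λ + 17 = 0.
Eigenvalues λ = 1 ± 4i (complex conjugate pair).
For λ=1+4i: an eigenvector is (3,1) - i(-2,-1) = (3 + 2i, 1 + i).
A real fundamental pair from Re and Im of e^((1+4i)t)v: X_1 = e^(t)(cos(4t)·(3,1) + sin(4t)·(-2,-1)), X_2 = e^(t)(sin(4t)·(3,1) - cos(4t)·(-2,-1)).
General solution: K_1X_1 + K_2X_2.

x(t) = -2K_1e^(t)sin(4t) + 3K_1e^(t)cos(4t) + 3K_2e^(t)sin(4t) + 2K_2e^(t)cos(4t), y(t) = -K_1e^(t)sin(4t) + K_1e^(t)cos(4t) + K_2e^(t)sin(4t) + K_2e^(t)cos(4t)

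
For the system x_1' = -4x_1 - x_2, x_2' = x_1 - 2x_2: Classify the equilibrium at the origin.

stable improper node

A = [[-4,-1],[1,-2]]; det(A-λI) = λ^2 + 6λ + 9.
repeated λ = -3 with a single eigenvector.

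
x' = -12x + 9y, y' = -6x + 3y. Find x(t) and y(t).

Coefficient matrix A = [[-12, 9], [-6, 3]].
Characteristic polynomial det(A - λI) = λ^2 + 9λ + 18 = 0.
Eigenvalues λ = -3, -6.
For λ=-3: (A-λI) row 1 is [-9, 9], so an eigenvector is (1, 1).
For λ=-6: (A-λI) row 1 is [-6, 9], so an eigenvector is (-3, -2).
General solution: K_1e^(-3t)(1,1) + K_2e^(-6t)(-3,-2).

x(t) = K_1e^(-3t) - 3K_2e^(-6t), y(t) = K_1e^(-3t) - 2K_2e^(-6t)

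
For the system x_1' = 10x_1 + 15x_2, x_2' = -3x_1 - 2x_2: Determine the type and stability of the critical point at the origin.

unstable spiral

A = [[10,15],[-3,-2]]; det(A-λI) = λ^2 - 8λ + 25.
λ = 4 ± 3i: positive real part.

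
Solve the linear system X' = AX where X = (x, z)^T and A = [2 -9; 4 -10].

x(t) = 3C_1e^(-4t) + 3C_2te^(-4t) - C_2e^(-4t), z(t) = 2C_1e^(-4t) + 2C_2te^(-4t) - C_2e^(-4t)

Coefficient matrix A = [[2, -9], [4, -10]].
Characteristic polynomial det(A - λI) = λ^2 + 8λ + 16 = 0.
Single eigenvalue λ = -4 with algebraic multiplicity 2.
Eigenvector v = (3,2); generalized eigenvector w with (A-λI)w=v is (-1,-1).
General solution: e^(-4t)[C_1·v + C_2·(t·v + w)].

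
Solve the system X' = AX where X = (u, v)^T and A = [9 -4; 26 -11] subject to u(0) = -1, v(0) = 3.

Coefficient matrix A = [[9, -4], [26, -11]].
Characteristic polynomial det(A - λI) = λ^2 + 2λ + 5 = 0.
Eigenvalues λ = -1 ± 2i (complex conjugate pair).
For λ=-1+2i: an eigenvector is (-1,-3) - i(1,2) = (-1 - i, -3 - 2i).
A real fundamental pair from Re and Im of e^((-1+2i)t)v: X_1 = e^(-t)(cos(2t)·(-1,-3) + sin(2t)·(1,2)), X_2 = e^(-t)(sin(2t)·(-1,-3) - cos(2t)·(1,2)).
General solution: c_1X_1 + c_2X_2.
Applying u(0)=-1, v(0)=3 gives c_1=-5, c_2=6.

u(t) = -11e^(-t)sin(2t) - e^(-t)cos(2t), v(t) = -28e^(-t)sin(2t) + 3e^(-t)cos(2t)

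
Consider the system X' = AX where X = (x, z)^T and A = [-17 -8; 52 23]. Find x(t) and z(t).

x(t) = c_1e^(3t)sin(4t) + c_1e^(3t)cos(4t) + c_2e^(3t)sin(4t) - c_2e^(3t)cos(4t), z(t) = -2c_1e^(3t)sin(4t) - 3c_1e^(3t)cos(4t) - 3c_2e^(3t)sin(4t) + 2c_2e^(3t)cos(4t)

Coefficient matrix A = [[-17, -8], [52, 23]].
Characteristic polynomial det(A - λI) = λ^2 - 6λ + 25 = 0.
Eigenvalues λ = 3 ± 4i (complex conjugate pair).
For λ=3+4i: an eigenvector is (1,-3) - i(1,-2) = (1 - i, -3 + 2i).
A real fundamental pair from Re and Im of e^((3+4i)t)v: X_1 = e^(3t)(cos(4t)·(1,-3) + sin(4t)·(1,-2)), X_2 = e^(3t)(sin(4t)·(1,-3) - cos(4t)·(1,-2)).
General solution: c_1X_1 + c_2X_2.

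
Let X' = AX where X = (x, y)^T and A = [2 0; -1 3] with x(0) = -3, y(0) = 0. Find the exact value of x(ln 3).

A = [[2,0],[-1,3]]; eigenvalues λ = 2, 3.
Eigenvectors: (-1,-1) for λ=2, (0,1) for λ=3.
From the initial condition, c_1 = 3, c_2 = 3.
x(ln 3) = (3)(3^2)(-1) + (3)(3^3)(0) = -27.

-27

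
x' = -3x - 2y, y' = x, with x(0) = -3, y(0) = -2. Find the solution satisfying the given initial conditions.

Coefficient matrix A = [[-3, -2], [1, 0]].
Characteristic polynomial det(A - λI) = λ^2 + 3λ + 2 = 0.
Eigenvalues λ = -1, -2.
For λ=-1: (A-λI) row 1 is [-2, -2], so an eigenvector is (1, -1).
For λ=-2: (A-λI) row 1 is [-1, -2], so an eigenvector is (2, -1).
General solution: C_1e^(-t)(1,-1) + C_2e^(-2t)(2,-1).
Applying x(0)=-3, y(0)=-2 gives C_1=7, C_2=-5.

x(t) = 7e^(-t) - 10e^(-2t), y(t) = -7e^(-t) + 5e^(-2t)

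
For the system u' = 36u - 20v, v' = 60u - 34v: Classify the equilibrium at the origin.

saddle

A = [[36,-20],[60,-34]]; det(A-λI) = λ^2 - 2λ - 24.
λ = 6, -4: opposite signs.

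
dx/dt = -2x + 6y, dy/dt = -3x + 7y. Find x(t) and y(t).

x(t) = -2K_1e^(t) - K_2e^(4t), y(t) = -K_1e^(t) - K_2e^(4t)

Coefficient matrix A = [[-2, 6], [-3, 7]].
Characteristic polynomial det(A - λI) = λ^2 - 5λ + 4 = 0.
Eigenvalues λ = 1, 4.
For λ=1: (A-λI) row 1 is [-3, 6], so an eigenvector is (-2, -1).
For λ=4: (A-λI) row 1 is [-6, 6], so an eigenvector is (-1, -1).
General solution: K_1e^(t)(-2,-1) + K_2e^(4t)(-1,-1).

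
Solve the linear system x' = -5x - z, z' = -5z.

Coefficient matrix A = [[-5, -1], [0, -5]].
Characteristic polynomial det(A - λI) = λ^2 + 10λ + 25 = 0.
Single eigenvalue λ = -5 with algebraic multiplicity 2.
Eigenvector v = (1,0); generalized eigenvector w with (A-λI)w=v is (1,-1).
General solution: e^(-5t)[c_1·v + c_2·(t·v + w)].

x(t) = c_1e^(-5t) + c_2te^(-5t) + c_2e^(-5t), z(t) = -c_2e^(-5t)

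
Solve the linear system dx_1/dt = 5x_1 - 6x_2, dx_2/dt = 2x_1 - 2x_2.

x_1(t) = -3C_1e^(t) + 2C_2e^(2t), x_2(t) = -2C_1e^(t) + C_2e^(2t)

Coefficient matrix A = [[5, -6], [2, -2]].
Characteristic polynomial det(A - λI) = λ^2 - 3λ + 2 = 0.
Eigenvalues λ = 1, 2.
For λ=1: (A-λI) row 1 is [4, -6], so an eigenvector is (-3, -2).
For λ=2: (A-λI) row 1 is [3, -6], so an eigenvector is (2, 1).
General solution: C_1e^(t)(-3,-2) + C_2e^(2t)(2,1).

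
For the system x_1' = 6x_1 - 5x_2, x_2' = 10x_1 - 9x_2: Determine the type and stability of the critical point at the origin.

saddle

A = [[6,-5],[10,-9]]; det(A-λI) = λ^2 + 3λ - 4.
λ = 1, -4: opposite signs.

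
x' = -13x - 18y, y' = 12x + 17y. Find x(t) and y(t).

x(t) = 3K_1e^(-t) - K_2e^(5t), y(t) = -2K_1e^(-t) + K_2e^(5t)

Coefficient matrix A = [[-13, -18], [12, 17]].
Characteristic polynomial det(A - λI) = λ^2 - 4λ - 5 = 0.
Eigenvalues λ = -1, 5.
For λ=-1: (A-λI) row 1 is [-12, -18], so an eigenvector is (3, -2).
For λ=5: (A-λI) row 1 is [-18, -18], so an eigenvector is (-1, 1).
General solution: K_1e^(-t)(3,-2) + K_2e^(5t)(-1,1).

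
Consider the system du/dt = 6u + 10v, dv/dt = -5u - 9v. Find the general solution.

u(t) = 2C_1e^(t) - C_2e^(-4t), v(t) = -C_1e^(t) + C_2e^(-4t)

Coefficient matrix A = [[6, 10], [-5, -9]].
Characteristic polynomial det(A - λI) = λ^2 + 3λ - 4 = 0.
Eigenvalues λ = 1, -4.
For λ=1: (A-λI) row 1 is [5, 10], so an eigenvector is (2, -1).
For λ=-4: (A-λI) row 1 is [10, 10], so an eigenvector is (-1, 1).
General solution: C_1e^(t)(2,-1) + C_2e^(-4t)(-1,1).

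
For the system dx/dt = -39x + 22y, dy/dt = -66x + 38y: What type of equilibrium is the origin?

saddle

A = [[-39,22],[-66,38]]; det(A-λI) = λ^2 + λ - 30.
λ = -6, 5: opposite signs.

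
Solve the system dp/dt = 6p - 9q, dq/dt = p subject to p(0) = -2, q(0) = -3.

p(t) = 21te^(3t) - 2e^(3t), q(t) = 7te^(3t) - 3e^(3t)

Coefficient matrix A = [[6, -9], [1, 0]].
Characteristic polynomial det(A - λI) = λ^2 - 6λ + 9 = 0.
Single eigenvalue λ = 3 with algebraic multiplicity 2.
Eigenvector v = (3,1); generalized eigenvector w with (A-λI)w=v is (1,0).
General solution: e^(3t)[C_1·v + C_2·(t·v + w)].
Applying p(0)=-2, q(0)=-3 gives C_1=-3, C_2=7.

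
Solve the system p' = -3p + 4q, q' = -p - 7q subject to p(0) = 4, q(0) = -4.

p(t) = -8te^(-5t) + 4e^(-5t), q(t) = 4te^(-5t) - 4e^(-5t)

Coefficient matrix A = [[-3, 4], [-1, -7]].
Characteristic polynomial det(A - λI) = λ^2 + 10λ + 25 = 0.
Single eigenvalue λ = -5 with algebraic multiplicity 2.
Eigenvector v = (2,-1); generalized eigenvector w with (A-λI)w=v is (-1,1).
General solution: e^(-5t)[K_1·v + K_2·(t·v + w)].
Applying p(0)=4, q(0)=-4 gives K_1=0, K_2=-4.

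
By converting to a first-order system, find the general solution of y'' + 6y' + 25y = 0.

y(t) = C_1e^(-3t)cos(4t) + C_2e^(-3t)sin(4t)

Let x_1 = y, x_2 = y'. Then x_1' = x_2 and x_2' = -25x_1 - 6x_2.
A = [[0,1],[-25,-6]]; det(A-λI) = λ^2 + 6λ + 25.
Eigenvalues λ = -3 ± 4i.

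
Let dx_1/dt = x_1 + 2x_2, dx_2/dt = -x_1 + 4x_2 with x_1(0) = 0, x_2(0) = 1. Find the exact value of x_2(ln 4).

112

A = [[1,2],[-1,4]]; eigenvalues λ = 3, 2.
Eigenvectors: (1,1) for λ=3, (2,1) for λ=2.
From the initial condition, c_1 = 2, c_2 = -1.
x_2(ln 4) = (2)(4^3)(1) + (-1)(4^2)(1) = 112.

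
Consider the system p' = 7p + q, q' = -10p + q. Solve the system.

p(t) = -c_1e^(4t)sin(t) + c_2e^(4t)cos(t), q(t) = 3c_1e^(4t)sin(t) - c_1e^(4t)cos(t) - c_2e^(4t)sin(t) - 3c_2e^(4t)cos(t)

Coefficient matrix A = [[7, 1], [-10, 1]].
Characteristic polynomial det(A - λI) = λ^2 - 8λ + 17 = 0.
Eigenvalues λ = 4 ± i (complex conjugate pair).
For λ=4+i: an eigenvector is (0,-1) - i(-1,3) = (0 + i, -1 - 3i).
A real fundamental pair from Re and Im of e^((4+i)t)v: X_1 = e^(4t)(cos(t)·(0,-1) + sin(t)·(-1,3)), X_2 = e^(4t)(sin(t)·(0,-1) - cos(t)·(-1,3)).
General solution: c_1X_1 + c_2X_2.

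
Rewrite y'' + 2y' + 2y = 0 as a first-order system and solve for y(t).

y(t) = K_1e^(-t)cos(t) + K_2e^(-t)sin(t)

Let x_1 = y, x_2 = y'. Then x_1' = x_2 and x_2' = -2x_1 - 2x_2.
A = [[0,1],[-2,-2]]; det(A-λI) = λ^2 + 2λ + 2.
Eigenvalues λ = -1 ± i.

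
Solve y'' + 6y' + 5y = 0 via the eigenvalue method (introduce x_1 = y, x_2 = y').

y(t) = c_1e^(-t) + c_2e^(-5t)

Let x_1 = y, x_2 = y'. Then x_1' = x_2 and x_2' = -5x_1 - 6x_2.
A = [[0,1],[-5,-6]]; det(A-λI) = λ^2 + 6λ + 5.
Eigenvalues λ = -1, -5 with eigenvectors (1,-1), (1,-5).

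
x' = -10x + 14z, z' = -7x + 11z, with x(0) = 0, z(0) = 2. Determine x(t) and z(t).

x(t) = 4e^(4t) - 4e^(-3t), z(t) = 4e^(4t) - 2e^(-3t)

Coefficient matrix A = [[-10, 14], [-7, 11]].
Characteristic polynomial det(A - λI) = λ^2 - λ - 12 = 0.
Eigenvalues λ = 4, -3.
For λ=4: (A-λI) row 1 is [-14, 14], so an eigenvector is (1, 1).
For λ=-3: (A-λI) row 1 is [-7, 14], so an eigenvector is (2, 1).
General solution: K_1e^(4t)(1,1) + K_2e^(-3t)(2,1).
Applying x(0)=0, z(0)=2 gives K_1=4, K_2=-2.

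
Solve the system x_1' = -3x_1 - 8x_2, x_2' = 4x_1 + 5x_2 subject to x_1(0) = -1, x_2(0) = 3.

x_1(t) = -5e^(t)sin(4t) - e^(t)cos(4t), x_2(t) = 2e^(t)sin(4t) + 3e^(t)cos(4t)

Coefficient matrix A = [[-3, -8], [4, 5]].
Characteristic polynomial det(A - λI) = λ^2 - 2λ + 17 = 0.
Eigenvalues λ = 1 ± 4i (complex conjugate pair).
For λ=1+4i: an eigenvector is (-1,1) - i(-1,0) = (-1 + i, 1).
A real fundamental pair from Re and Im of e^((1+4i)t)v: X_1 = e^(t)(cos(4t)·(-1,1) + sin(4t)·(-1,0)), X_2 = e^(t)(sin(4t)·(-1,1) - cos(4t)·(-1,0)).
General solution: K_1X_1 + K_2X_2.
Applying x_1(0)=-1, x_2(0)=3 gives K_1=3, K_2=2.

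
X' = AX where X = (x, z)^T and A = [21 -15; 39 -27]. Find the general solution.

x(t) = -2K_1e^(-3t)sin(3t) + K_1e^(-3t)cos(3t) + K_2e^(-3t)sin(3t) + 2K_2e^(-3t)cos(3t), z(t) = -3K_1e^(-3t)sin(3t) + 2K_1e^(-3t)cos(3t) + 2K_2e^(-3t)sin(3t) + 3K_2e^(-3t)cos(3t)

Coefficient matrix A = [[21, -15], [39, -27]].
Characteristic polynomial det(A - λI) = λ^2 + 6λ + 18 = 0.
Eigenvalues λ = -3 ± 3i (complex conjugate pair).
For λ=-3+3i: an eigenvector is (1,2) - i(-2,-3) = (1 + 2i, 2 + 3i).
A real fundamental pair from Re and Im of e^((-3+3i)t)v: X_1 = e^(-3t)(cos(3t)·(1,2) + sin(3t)·(-2,-3)), X_2 = e^(-3t)(sin(3t)·(1,2) - cos(3t)·(-2,-3)).
General solution: K_1X_1 + K_2X_2.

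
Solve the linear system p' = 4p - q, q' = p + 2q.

Coefficient matrix A = [[4, -1], [1, 2]].
Characteristic polynomial det(A - λI) = λ^2 - 6λ + 9 = 0.
Single eigenvalue λ = 3 with algebraic multiplicity 2.
Eigenvector v = (-1,-1); generalized eigenvector w with (A-λI)w=v is (0,1).
General solution: e^(3t)[C_1·v + C_2·(t·v + w)].

p(t) = -C_1e^(3t) - C_2te^(3t), q(t) = -C_1e^(3t) - C_2te^(3t) + C_2e^(3t)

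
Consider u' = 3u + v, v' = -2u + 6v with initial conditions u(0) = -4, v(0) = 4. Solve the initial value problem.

Coefficient matrix A = [[3, 1], [-2, 6]].
Characteristic polynomial det(A - λI) = λ^2 - 9λ + 20 = 0.
Eigenvalues λ = 5, 4.
For λ=5: (A-λI) row 1 is [-2, 1], so an eigenvector is (1, 2).
For λ=4: (A-λI) row 1 is [-1, 1], so an eigenvector is (1, 1).
General solution: C_1e^(5t)(1,2) + C_2e^(4t)(1,1).
Applying u(0)=-4, v(0)=4 gives C_1=8, C_2=-12.

u(t) = 8e^(5t) - 12e^(4t), v(t) = 16e^(5t) - 12e^(4t)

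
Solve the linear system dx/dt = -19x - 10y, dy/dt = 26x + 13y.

x(t) = -2K_1e^(-3t)sin(2t) - K_1e^(-3t)cos(2t) - K_2e^(-3t)sin(2t) + 2K_2e^(-3t)cos(2t), y(t) = 3K_1e^(-3t)sin(2t) + 2K_1e^(-3t)cos(2t) + 2K_2e^(-3t)sin(2t) - 3K_2e^(-3t)cos(2t)

Coefficient matrix A = [[-19, -10], [26, 13]].
Characteristic polynomial det(A - λI) = λ^2 + 6λ + 13 = 0.
Eigenvalues λ = -3 ± 2i (complex conjugate pair).
For λ=-3+2i: an eigenvector is (-1,2) - i(-2,3) = (-1 + 2i, 2 - 3i).
A real fundamental pair from Re and Im of e^((-3+2i)t)v: X_1 = e^(-3t)(cos(2t)·(-1,2) + sin(2t)·(-2,3)), X_2 = e^(-3t)(sin(2t)·(-1,2) - cos(2t)·(-2,3)).
General solution: K_1X_1 + K_2X_2.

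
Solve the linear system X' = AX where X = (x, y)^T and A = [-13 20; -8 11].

x(t) = -2C_1e^(-t)sin(4t) - C_1e^(-t)cos(4t) - C_2e^(-t)sin(4t) + 2C_2e^(-t)cos(4t), y(t) = -C_1e^(-t)sin(4t) - C_1e^(-t)cos(4t) - C_2e^(-t)sin(4t) + C_2e^(-t)cos(4t)

Coefficient matrix A = [[-13, 20], [-8, 11]].
Characteristic polynomial det(A - λI) = λ^2 + 2λ + 17 = 0.
Eigenvalues λ = -1 ± 4i (complex conjugate pair).
For λ=-1+4i: an eigenvector is (-1,-1) - i(-2,-1) = (-1 + 2i, -1 + i).
A real fundamental pair from Re and Im of e^((-1+4i)t)v: X_1 = e^(-t)(cos(4t)·(-1,-1) + sin(4t)·(-2,-1)), X_2 = e^(-t)(sin(4t)·(-1,-1) - cos(4t)·(-2,-1)).
General solution: C_1X_1 + C_2X_2.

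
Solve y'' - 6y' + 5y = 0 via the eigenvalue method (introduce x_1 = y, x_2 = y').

Let x_1 = y, x_2 = y'. Then x_1' = x_2 and x_2' = -5x_1 + 6x_2.
A = [[0,1],[-5,6]]; det(A-λI) = λ^2 - 6λ + 5.
Eigenvalues λ = 5, 1 with eigenvectors (1,5), (1,1).

y(t) = c_1e^(5t) + c_2e^(t)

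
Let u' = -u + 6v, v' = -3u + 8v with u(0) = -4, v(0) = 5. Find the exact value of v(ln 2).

A = [[-1,6],[-3,8]]; eigenvalues λ = 2, 5.
Eigenvectors: (2,1) for λ=2, (-1,-1) for λ=5.
From the initial condition, c_1 = -9, c_2 = -14.
v(ln 2) = (-9)(2^2)(1) + (-14)(2^5)(-1) = 412.

412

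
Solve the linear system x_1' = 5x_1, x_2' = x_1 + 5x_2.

x_1(t) = K_2e^(5t), x_2(t) = K_1e^(5t) + K_2te^(5t) - 3K_2e^(5t)

Coefficient matrix A = [[5, 0], [1, 5]].
Characteristic polynomial det(A - λI) = λ^2 - 10λ + 25 = 0.
Single eigenvalue λ = 5 with algebraic multiplicity 2.
Eigenvector v = (0,1); generalized eigenvector w with (A-λI)w=v is (1,-3).
General solution: e^(5t)[K_1·v + K_2·(t·v + w)].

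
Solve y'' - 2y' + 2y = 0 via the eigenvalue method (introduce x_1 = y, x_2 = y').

y(t) = c_1e^(t)cos(t) + c_2e^(t)sin(t)

Let x_1 = y, x_2 = y'. Then x_1' = x_2 and x_2' = -2x_1 + 2x_2.
A = [[0,1],[-2,2]]; det(A-λI) = λ^2 - 2λ + 2.
Eigenvalues λ = 1 ± i.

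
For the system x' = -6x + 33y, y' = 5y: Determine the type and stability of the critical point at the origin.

A = [[-6,33],[0,5]]; det(A-λI) = λ^2 + λ - 30.
λ = -6, 5: opposite signs.

saddle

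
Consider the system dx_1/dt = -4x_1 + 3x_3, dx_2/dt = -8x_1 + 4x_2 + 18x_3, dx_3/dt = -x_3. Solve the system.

x_1(t) = C_2e^(-4t) + C_3e^(-t), x_2(t) = C_1e^(4t) + C_2e^(-4t) - 2C_3e^(-t), x_3(t) = C_3e^(-t)

Coefficient matrix A = [[-4, 0, 3], [-8, 4, 18], [0, 0, -1]].
det(A - λI) = 0 gives eigenvalues λ = 4, -4, -1.
For λ=4: eigenvector (0,1,0).
For λ=-4: eigenvector (1,1,0).
For λ=-1: eigenvector (1,-2,1).
General solution: C_1e^(4t)(0,1,0) + C_2e^(-4t)(1,1,0) + C_3e^(-t)(1,-2,1).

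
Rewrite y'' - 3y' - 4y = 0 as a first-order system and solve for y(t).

y(t) = c_1e^(-t) + c_2e^(4t)

Let x_1 = y, x_2 = y'. Then x_1' = x_2 and x_2' = 4x_1 + 3x_2.
A = [[0,1],[4,3]]; det(A-λI) = λ^2 - 3λ - 4.
Eigenvalues λ = -1, 4 with eigenvectors (1,-1), (1,4).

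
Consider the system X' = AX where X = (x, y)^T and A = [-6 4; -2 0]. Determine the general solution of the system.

Coefficient matrix A = [[-6, 4], [-2, 0]].
Characteristic polynomial det(A - λI) = λ^2 + 6λ + 8 = 0.
Eigenvalues λ = -4, -2.
For λ=-4: (A-λI) row 1 is [-2, 4], so an eigenvector is (2, 1).
For λ=-2: (A-λI) row 1 is [-4, 4], so an eigenvector is (-1, -1).
General solution: C_1e^(-4t)(2,1) + C_2e^(-2t)(-1,-1).

x(t) = 2C_1e^(-4t) - C_2e^(-2t), y(t) = C_1e^(-4t) - C_2e^(-2t)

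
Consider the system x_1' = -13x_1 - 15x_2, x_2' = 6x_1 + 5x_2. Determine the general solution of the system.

x_1(t) = 2C_1e^(-4t)sin(3t) + C_1e^(-4t)cos(3t) + C_2e^(-4t)sin(3t) - 2C_2e^(-4t)cos(3t), x_2(t) = -C_1e^(-4t)sin(3t) - C_1e^(-4t)cos(3t) - C_2e^(-4t)sin(3t) + C_2e^(-4t)cos(3t)

Coefficient matrix A = [[-13, -15], [6, 5]].
Characteristic polynomial det(A - λI) = λ^2 + 8λ + 25 = 0.
Eigenvalues λ = -4 ± 3i (complex conjugate pair).
For λ=-4+3i: an eigenvector is (1,-1) - i(2,-1) = (1 - 2i, -1 + i).
A real fundamental pair from Re and Im of e^((-4+3i)t)v: X_1 = e^(-4t)(cos(3t)·(1,-1) + sin(3t)·(2,-1)), X_2 = e^(-4t)(sin(3t)·(1,-1) - cos(3t)·(2,-1)).
General solution: C_1X_1 + C_2X_2.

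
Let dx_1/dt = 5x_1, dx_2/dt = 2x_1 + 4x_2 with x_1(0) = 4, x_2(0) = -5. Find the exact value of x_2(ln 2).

48

A = [[5,0],[2,4]]; eigenvalues λ = 5, 4.
Eigenvectors: (1,2) for λ=5, (0,-1) for λ=4.
From the initial condition, c_1 = 4, c_2 = 13.
x_2(ln 2) = (4)(2^5)(2) + (13)(2^4)(-1) = 48.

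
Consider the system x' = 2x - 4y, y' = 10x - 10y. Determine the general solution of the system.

Coefficient matrix A = [[2, -4], [10, -10]].
Characteristic polynomial det(A - λI) = λ^2 + 8λ + 20 = 0.
Eigenvalues λ = -4 ± 2i (complex conjugate pair).
For λ=-4+2i: an eigenvector is (-1,-1) - i(-1,-2) = (-1 + i, -1 + 2i).
A real fundamental pair from Re and Im of e^((-4+2i)t)v: X_1 = e^(-4t)(cos(2t)·(-1,-1) + sin(2t)·(-1,-2)), X_2 = e^(-4t)(sin(2t)·(-1,-1) - cos(2t)·(-1,-2)).
General solution: c_1X_1 + c_2X_2.

x(t) = -c_1e^(-4t)sin(2t) - c_1e^(-4t)cos(2t) - c_2e^(-4t)sin(2t) + c_2e^(-4t)cos(2t), y(t) = -2c_1e^(-4t)sin(2t) - c_1e^(-4t)cos(2t) - c_2e^(-4t)sin(2t) + 2c_2e^(-4t)cos(2t)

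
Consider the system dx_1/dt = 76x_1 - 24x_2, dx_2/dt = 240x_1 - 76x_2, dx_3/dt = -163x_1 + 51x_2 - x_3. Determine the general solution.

x_1(t) = K_1e^(4t) + 3K_3e^(-4t), x_2(t) = 3K_1e^(4t) + 10K_3e^(-4t), x_3(t) = -2K_1e^(4t) + K_2e^(-t) - 7K_3e^(-4t)

Coefficient matrix A = [[76, -24, 0], [240, -76, 0], [-163, 51, -1]].
det(A - λI) = 0 gives eigenvalues λ = 4, -1, -4.
For λ=4: eigenvector (1,3,-2).
For λ=-1: eigenvector (0,0,1).
For λ=-4: eigenvector (3,10,-7).
General solution: K_1e^(4t)(1,3,-2) + K_2e^(-t)(0,0,1) + K_3e^(-4t)(3,10,-7).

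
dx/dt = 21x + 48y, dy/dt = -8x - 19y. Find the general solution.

Coefficient matrix A = [[21, 48], [-8, -19]].
Characteristic polynomial det(A - λI) = λ^2 - 2λ - 15 = 0.
Eigenvalues λ = -3, 5.
For λ=-3: (A-λI) row 1 is [24, 48], so an eigenvector is (2, -1).
For λ=5: (A-λI) row 1 is [16, 48], so an eigenvector is (-3, 1).
General solution: K_1e^(-3t)(2,-1) + K_2e^(5t)(-3,1).

x(t) = 2K_1e^(-3t) - 3K_2e^(5t), y(t) = -K_1e^(-3t) + K_2e^(5t)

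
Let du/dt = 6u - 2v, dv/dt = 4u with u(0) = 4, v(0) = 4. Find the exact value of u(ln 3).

324

A = [[6,-2],[4,0]]; eigenvalues λ = 4, 2.
Eigenvectors: (1,1) for λ=4, (-1,-2) for λ=2.
From the initial condition, c_1 = 4, c_2 = 0.
u(ln 3) = (4)(3^4)(1) + (0)(3^2)(-1) = 324.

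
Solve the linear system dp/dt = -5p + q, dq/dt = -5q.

p(t) = -K_1e^(-5t) - K_2te^(-5t) + K_2e^(-5t), q(t) = -K_2e^(-5t)

Coefficient matrix A = [[-5, 1], [0, -5]].
Characteristic polynomial det(A - λI) = λ^2 + 10λ + 25 = 0.
Single eigenvalue λ = -5 with algebraic multiplicity 2.
Eigenvector v = (-1,0); generalized eigenvector w with (A-λI)w=v is (1,-1).
General solution: e^(-5t)[K_1·v + K_2·(t·v + w)].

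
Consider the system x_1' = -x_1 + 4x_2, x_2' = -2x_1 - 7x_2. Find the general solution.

Coefficient matrix A = [[-1, 4], [-2, -7]].
Characteristic polynomial det(A - λI) = λ^2 + 8λ + 15 = 0.
Eigenvalues λ = -5, -3.
For λ=-5: (A-λI) row 1 is [4, 4], so an eigenvector is (1, -1).
For λ=-3: (A-λI) row 1 is [2, 4], so an eigenvector is (2, -1).
General solution: C_1e^(-5t)(1,-1) + C_2e^(-3t)(2,-1).

x_1(t) = C_1e^(-5t) + 2C_2e^(-3t), x_2(t) = -C_1e^(-5t) - C_2e^(-3t)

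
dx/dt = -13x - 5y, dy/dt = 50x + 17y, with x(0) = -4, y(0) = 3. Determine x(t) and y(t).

x(t) = 9e^(2t)sin(5t) - 4e^(2t)cos(5t), y(t) = -31e^(2t)sin(5t) + 3e^(2t)cos(5t)

Coefficient matrix A = [[-13, -5], [50, 17]].
Characteristic polynomial det(A - λI) = λ^2 - 4λ + 29 = 0.
Eigenvalues λ = 2 ± 5i (complex conjugate pair).
For λ=2+5i: an eigenvector is (0,1) - i(-1,3) = (0 + i, 1 - 3i).
A real fundamental pair from Re and Im of e^((2+5i)t)v: X_1 = e^(2t)(cos(5t)·(0,1) + sin(5t)·(-1,3)), X_2 = e^(2t)(sin(5t)·(0,1) - cos(5t)·(-1,3)).
General solution: C_1X_1 + C_2X_2.
Applying x(0)=-4, y(0)=3 gives C_1=-9, C_2=-4.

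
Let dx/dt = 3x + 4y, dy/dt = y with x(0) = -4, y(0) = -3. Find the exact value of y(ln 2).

A = [[3,4],[0,1]]; eigenvalues λ = 3, 1.
Eigenvectors: (1,0) for λ=3, (-2,1) for λ=1.
From the initial condition, c_1 = -10, c_2 = -3.
y(ln 2) = (-10)(2^3)(0) + (-3)(2^1)(1) = -6.

-6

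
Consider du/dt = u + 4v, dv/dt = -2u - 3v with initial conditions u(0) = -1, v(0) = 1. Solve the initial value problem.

Coefficient matrix A = [[1, 4], [-2, -3]].
Characteristic polynomial det(A - λI) = λ^2 + 2λ + 5 = 0.
Eigenvalues λ = -1 ± 2i (complex conjugate pair).
For λ=-1+2i: an eigenvector is (1,0) - i(1,-1) = (1 - i, 0 + i).
A real fundamental pair from Re and Im of e^((-1+2i)t)v: X_1 = e^(-t)(cos(2t)·(1,0) + sin(2t)·(1,-1)), X_2 = e^(-t)(sin(2t)·(1,0) - cos(2t)·(1,-1)).
General solution: C_1X_1 + C_2X_2.
Applying u(0)=-1, v(0)=1 gives C_1=0, C_2=1.

u(t) = e^(-t)sin(2t) - e^(-t)cos(2t), v(t) = e^(-t)cos(2t)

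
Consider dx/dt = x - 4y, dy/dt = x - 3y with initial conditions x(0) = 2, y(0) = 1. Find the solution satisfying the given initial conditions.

Coefficient matrix A = [[1, -4], [1, -3]].
Characteristic polynomial det(A - λI) = λ^2 + 2λ + 1 = 0.
Single eigenvalue λ = -1 with algebraic multiplicity 2.
Eigenvector v = (2,1); generalized eigenvector w with (A-λI)w=v is (-3,-2).
General solution: e^(-t)[C_1·v + C_2·(t·v + w)].
Applying x(0)=2, y(0)=1 gives C_1=1, C_2=0.

x(t) = 2e^(-t), y(t) = e^(-t)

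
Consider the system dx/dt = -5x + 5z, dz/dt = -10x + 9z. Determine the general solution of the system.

x(t) = -2C_1e^(2t)sin(t) + C_1e^(2t)cos(t) + C_2e^(2t)sin(t) + 2C_2e^(2t)cos(t), z(t) = -3C_1e^(2t)sin(t) + C_1e^(2t)cos(t) + C_2e^(2t)sin(t) + 3C_2e^(2t)cos(t)

Coefficient matrix A = [[-5, 5], [-10, 9]].
Characteristic polynomial det(A - λI) = λ^2 - 4λ + 5 = 0.
Eigenvalues λ = 2 ± i (complex conjugate pair).
For λ=2+i: an eigenvector is (1,1) - i(-2,-3) = (1 + 2i, 1 + 3i).
A real fundamental pair from Re and Im of e^((2+i)t)v: X_1 = e^(2t)(cos(t)·(1,1) + sin(t)·(-2,-3)), X_2 = e^(2t)(sin(t)·(1,1) - cos(t)·(-2,-3)).
General solution: C_1X_1 + C_2X_2.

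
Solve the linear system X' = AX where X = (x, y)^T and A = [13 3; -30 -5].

Coefficient matrix A = [[13, 3], [-30, -5]].
Characteristic polynomial det(A - λI) = λ^2 - 8λ + 25 = 0.
Eigenvalues λ = 4 ± 3i (complex conjugate pair).
For λ=4+3i: an eigenvector is (1,-3) - i(0,-1) = (1, -3 + i).
A real fundamental pair from Re and Im of e^((4+3i)t)v: X_1 = e^(4t)(cos(3t)·(1,-3) + sin(3t)·(0,-1)), X_2 = e^(4t)(sin(3t)·(1,-3) - cos(3t)·(0,-1)).
General solution: K_1X_1 + K_2X_2.

x(t) = K_1e^(4t)cos(3t) + K_2e^(4t)sin(3t), y(t) = -K_1e^(4t)sin(3t) - 3K_1e^(4t)cos(3t) - 3K_2e^(4t)sin(3t) + K_2e^(4t)cos(3t)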